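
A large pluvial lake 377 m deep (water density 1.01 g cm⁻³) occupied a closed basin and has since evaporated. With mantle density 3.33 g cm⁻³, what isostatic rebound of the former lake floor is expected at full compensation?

u = d ρ_w/ρ_m = 377 m × 1.01/3.33 = 114 m.

114 m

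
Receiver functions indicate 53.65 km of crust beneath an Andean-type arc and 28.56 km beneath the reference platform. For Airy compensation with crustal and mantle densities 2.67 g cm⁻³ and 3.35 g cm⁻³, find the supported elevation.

Excess crust Δ = 53.65 km − 28.56 km = 25.09 km, split between elevation h and root r with h + r = Δ.
Airy balance ρ_c h = (ρ_m − ρ_c) r gives r = h ρ_c/(ρ_m − ρ_c), so h (1 + ρ_c/(ρ_m − ρ_c)) = Δ, i.e. h = Δ (ρ_m − ρ_c)/ρ_m.
h = 25.09 km × 0.68/3.35 = 5.09 km.

5.09 km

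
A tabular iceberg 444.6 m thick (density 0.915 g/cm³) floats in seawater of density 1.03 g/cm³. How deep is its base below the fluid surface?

Draft d = t ρ_obj/ρ_fluid = 444.6 m × 0.915/1.03 = 395 m.

395 m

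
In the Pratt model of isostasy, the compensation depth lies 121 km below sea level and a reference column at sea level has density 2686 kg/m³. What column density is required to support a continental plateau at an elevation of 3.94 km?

2600 kg/m³

Pratt balance: ρ_ref D = ρ (D + h).
ρ = ρ_ref D/(D + h) = 2686 × 121 km/(121 km + 3.94 km) = 2600 kg/m³.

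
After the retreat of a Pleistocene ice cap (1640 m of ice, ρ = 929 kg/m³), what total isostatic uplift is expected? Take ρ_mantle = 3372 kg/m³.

Removing the load lets mantle flow back in; uplift u satisfies ρ_ice t = ρ_m u.
u = t ρ_ice/ρ_m = 1640 m × 929/3372 = 452 m.

452 m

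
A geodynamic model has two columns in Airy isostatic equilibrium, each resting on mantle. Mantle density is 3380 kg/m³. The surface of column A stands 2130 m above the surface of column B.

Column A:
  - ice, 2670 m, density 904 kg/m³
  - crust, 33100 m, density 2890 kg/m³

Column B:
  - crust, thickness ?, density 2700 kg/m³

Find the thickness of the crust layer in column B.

23000 m

Take the compensation level at the base of the deeper column (depth z_c below the surface of column A) and equate Σ ρ_i t_i down to z_c; mantle fills any gap and the z_c terms cancel.
Column A: 2670×904 + 33100×2890 + (z_c − 35770)×3380
Column B: 2130×0 + x×2700 + (z_c − 2130 − 0 − x)×3380
The z_c×3380 term appears on both sides and cancels. Collect the known terms of each column as K = Σ(ρt)_known − 3380 × (depth of known layers): K_A = 98072680 − 3380×35770 = −22829920; K_B = 0 − 3380×(2130 + 0) = −7199400.
Balance: K_A = K_B − x×(3380 − 2700), so x = (K_B − K_A)/(3380 − 2700) = 15630500/680 = 23000 m.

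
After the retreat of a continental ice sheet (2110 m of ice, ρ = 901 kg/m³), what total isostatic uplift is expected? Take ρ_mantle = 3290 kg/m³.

Removing the load lets mantle flow back in; uplift u satisfies ρ_ice t = ρ_m u.
u = t ρ_ice/ρ_m = 2110 m × 901/3290 = 578 m.

578 m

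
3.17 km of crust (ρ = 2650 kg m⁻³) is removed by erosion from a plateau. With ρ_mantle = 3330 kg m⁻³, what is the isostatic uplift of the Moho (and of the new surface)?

Unloading: uplift u = e ρ_c/ρ_m = 3.17 km × 2650/3330 = 2.52 km.

2.52 km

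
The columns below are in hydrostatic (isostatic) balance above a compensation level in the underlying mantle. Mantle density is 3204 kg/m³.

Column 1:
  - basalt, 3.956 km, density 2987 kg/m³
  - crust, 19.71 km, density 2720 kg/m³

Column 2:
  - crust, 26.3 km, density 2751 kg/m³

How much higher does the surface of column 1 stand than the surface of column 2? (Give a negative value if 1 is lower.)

−0.473 km

For any compensation level in the mantle, the mantle terms cancel and isostasy reduces to e = (Σt_1 − Σt_2) − (Σ(ρt)_1 − Σ(ρt)_2) / ρ_m.
Σt_1 = 23.666 km; Σt_2 = 26.3 km; Σ(ρt)_1 = 65427.772; Σ(ρt)_2 = 72351.3 (in km·kg/m³).
e = (23.666 − 26.3) − (65427.772 − 72351.3) / 3204 = −0.473 km.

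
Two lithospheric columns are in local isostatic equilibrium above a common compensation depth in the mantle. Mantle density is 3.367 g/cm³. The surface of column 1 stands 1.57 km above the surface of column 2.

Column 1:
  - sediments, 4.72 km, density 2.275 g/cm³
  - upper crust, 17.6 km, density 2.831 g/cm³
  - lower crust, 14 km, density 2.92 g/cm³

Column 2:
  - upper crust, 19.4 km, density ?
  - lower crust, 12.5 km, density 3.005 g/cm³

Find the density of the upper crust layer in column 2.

2.8 g/cm³

Take the compensation level at the base of the deeper column (depth z_c below the surface of column 1) and equate Σ ρ_i t_i down to z_c; mantle fills any gap and the z_c terms cancel.
Column 1: 4.72×2.275 + 17.6×2.831 + 14×2.92 + (z_c − 36.32)×3.367
Column 2: 1.57×0 + 19.4×ρ + 12.5×3.005 + (z_c − 1.57 − 31.9)×3.367
The z_c×3.367 term appears on both sides and cancels. Collect the known terms of each column as K = Σ(ρt)_known − 3.367 × (depth of known layers): K_1 = 101.4436 − 3.367×36.32 = −20.84584; K_2 = 37.5625 − 3.367×(1.57 + 31.9) = −75.13099.
Balance: K_1 = K_2 + 19.4×ρ, so ρ = (K_1 − K_2)/19.4 = 54.2851/19.4 = 2.8 g/cm³.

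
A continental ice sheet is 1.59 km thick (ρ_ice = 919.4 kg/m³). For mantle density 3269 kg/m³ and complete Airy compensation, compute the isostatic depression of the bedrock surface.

0.447 km

In Airy isostatic equilibrium: the ice load ρ_ice t is balanced by mantle displaced below, ρ_m s.
s = t ρ_ice / ρ_m = 1.59 km × 919.4/3269 = 0.447 km.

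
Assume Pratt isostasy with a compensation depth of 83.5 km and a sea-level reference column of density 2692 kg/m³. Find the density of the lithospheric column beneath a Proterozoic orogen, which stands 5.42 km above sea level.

Pratt balance: ρ_ref D = ρ (D + h).
ρ = ρ_ref D/(D + h) = 2692 × 83.5 km/(83.5 km + 5.42 km) = 2530 kg/m³.

2530 kg/m³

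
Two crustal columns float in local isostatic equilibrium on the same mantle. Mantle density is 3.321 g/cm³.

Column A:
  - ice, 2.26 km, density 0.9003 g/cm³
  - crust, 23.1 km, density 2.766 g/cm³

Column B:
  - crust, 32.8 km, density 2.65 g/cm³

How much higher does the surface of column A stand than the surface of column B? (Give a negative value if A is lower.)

For any compensation level in the mantle, the mantle terms cancel and isostasy reduces to e = (Σt_A − Σt_B) − (Σ(ρt)_A − Σ(ρt)_B) / ρ_m.
Σt_A = 25.36 km; Σt_B = 32.8 km; Σ(ρt)_A = 65.929278; Σ(ρt)_B = 86.92 (in km·g/cm³).
e = (25.36 − 32.8) − (65.929278 − 86.92) / 3.321 = −1.12 km.

−1.12 km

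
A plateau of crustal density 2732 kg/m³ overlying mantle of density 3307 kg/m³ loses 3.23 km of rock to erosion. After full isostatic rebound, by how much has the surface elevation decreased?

0.562 km

Rebound u = e ρ_c/ρ_m = 3.23 km × 2732/3307 = 2.668 km.
Net surface drop = e − u = 3.23 km − 2.668 km = e (ρ_m − ρ_c)/ρ_m = 0.562 km.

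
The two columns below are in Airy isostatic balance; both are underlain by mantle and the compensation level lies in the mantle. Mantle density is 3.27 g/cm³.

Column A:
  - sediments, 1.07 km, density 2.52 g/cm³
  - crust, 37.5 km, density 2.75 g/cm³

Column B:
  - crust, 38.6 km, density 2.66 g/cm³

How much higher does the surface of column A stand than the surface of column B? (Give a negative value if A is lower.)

For any compensation level in the mantle, the mantle terms cancel and isostasy reduces to e = (Σt_A − Σt_B) − (Σ(ρt)_A − Σ(ρt)_B) / ρ_m.
Σt_A = 38.57 km; Σt_B = 38.6 km; Σ(ρt)_A = 105.8214; Σ(ρt)_B = 102.676 (in km·g/cm³).
e = (38.57 − 38.6) − (105.8214 − 102.676) / 3.27 = −0.992 km.

−0.992 km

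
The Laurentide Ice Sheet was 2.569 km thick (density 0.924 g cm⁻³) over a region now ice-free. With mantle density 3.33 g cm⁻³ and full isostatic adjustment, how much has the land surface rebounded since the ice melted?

Removing the load lets mantle flow back in; uplift u satisfies ρ_ice t = ρ_m u.
u = t ρ_ice/ρ_m = 2.569 km × 0.924/3.33 = 0.713 km.

0.713 km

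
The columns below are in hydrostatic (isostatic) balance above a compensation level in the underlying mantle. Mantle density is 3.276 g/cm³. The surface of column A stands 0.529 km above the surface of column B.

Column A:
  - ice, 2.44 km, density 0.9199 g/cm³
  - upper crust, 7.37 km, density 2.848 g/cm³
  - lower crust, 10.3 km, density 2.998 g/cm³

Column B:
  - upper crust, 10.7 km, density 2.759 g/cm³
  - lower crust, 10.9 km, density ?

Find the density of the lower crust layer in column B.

Take the compensation level at the base of the deeper column (depth z_c below the surface of column A) and equate Σ ρ_i t_i down to z_c; mantle fills any gap and the z_c terms cancel.
Column A: 2.44×0.9199 + 7.37×2.848 + 10.3×2.998 + (z_c − 20.11)×3.276
Column B: 0.529×0 + 10.7×2.759 + 10.9×ρ + (z_c − 0.529 − 21.6)×3.276
The z_c×3.276 term appears on both sides and cancels. Collect the known terms of each column as K = Σ(ρt)_known − 3.276 × (depth of known layers): K_A = 54.113716 − 3.276×20.11 = −11.766644; K_B = 29.5213 − 3.276×(0.529 + 21.6) = −42.973304.
Balance: K_A = K_B + 10.9×ρ, so ρ = (K_A − K_B)/10.9 = 31.2067/10.9 = 2.86 g/cm³.

2.86 g/cm³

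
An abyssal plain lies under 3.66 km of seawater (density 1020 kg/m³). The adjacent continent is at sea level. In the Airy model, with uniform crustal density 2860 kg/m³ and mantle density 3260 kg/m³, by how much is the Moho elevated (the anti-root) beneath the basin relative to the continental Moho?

16.8 km

Isostatic balance requires: replacing crust with seawater at the top is compensated by replacing crust with mantle at the base: d (ρ_c − ρ_w) = a (ρ_m − ρ_c).
a = d (ρ_c − ρ_w)/(ρ_m − ρ_c) = 3.66 km × 1840/400 = 16.8 km.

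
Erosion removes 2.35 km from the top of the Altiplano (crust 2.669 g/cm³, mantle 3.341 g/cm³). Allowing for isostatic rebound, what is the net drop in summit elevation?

0.473 km

Rebound u = e ρ_c/ρ_m = 2.35 km × 2.669/3.341 = 1.877 km.
Net surface drop = e − u = 2.35 km − 1.877 km = e (ρ_m − ρ_c)/ρ_m = 0.473 km.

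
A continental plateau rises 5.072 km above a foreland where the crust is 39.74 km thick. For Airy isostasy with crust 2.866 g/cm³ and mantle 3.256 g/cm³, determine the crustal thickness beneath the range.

82.1 km

Root depth r = h ρ_c / (ρ_m − ρ_c) = 5.072 km × 2.866 / 0.39 = 37.27 km.
Total thickness = T + h + r = 39.74 km + 5.072 km + 37.27 km = 82.1 km.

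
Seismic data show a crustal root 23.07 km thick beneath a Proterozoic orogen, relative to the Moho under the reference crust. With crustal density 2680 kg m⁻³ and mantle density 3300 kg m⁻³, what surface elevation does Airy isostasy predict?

Isostatic balance requires: ρ_c h = (ρ_m − ρ_c) r.
h = r (ρ_m − ρ_c) / ρ_c = 23.07 km × (3300 − 2680) / 2680 = 5.34 km.

5.34 km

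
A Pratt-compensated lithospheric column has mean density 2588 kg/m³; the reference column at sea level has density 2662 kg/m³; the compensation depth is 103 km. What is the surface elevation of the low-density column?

ρ_ref D = ρ (D + h) → h = D (ρ_ref − ρ)/ρ.
h = 103 km × (2662 − 2588)/2588 = 2.95 km.

2.95 km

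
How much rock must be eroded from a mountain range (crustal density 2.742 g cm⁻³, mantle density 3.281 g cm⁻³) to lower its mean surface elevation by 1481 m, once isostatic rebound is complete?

9020 m

Net drop Δ = e − u = e − e ρ_c/ρ_m = e (ρ_m − ρ_c)/ρ_m.
e = Δ ρ_m/(ρ_m − ρ_c) = 1481 m × 3.281/0.539 = 9020 m.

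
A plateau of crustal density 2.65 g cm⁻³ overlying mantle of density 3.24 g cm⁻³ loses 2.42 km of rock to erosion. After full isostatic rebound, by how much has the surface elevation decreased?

Rebound u = e ρ_c/ρ_m = 2.42 km × 2.65/3.24 = 1.979 km.
Net surface drop = e − u = 2.42 km − 1.979 km = e (ρ_m − ρ_c)/ρ_m = 0.441 km.

0.441 km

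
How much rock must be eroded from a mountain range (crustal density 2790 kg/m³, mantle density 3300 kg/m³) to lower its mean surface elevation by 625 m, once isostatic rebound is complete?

4040 m

Net drop Δ = e − u = e − e ρ_c/ρ_m = e (ρ_m − ρ_c)/ρ_m.
e = Δ ρ_m/(ρ_m − ρ_c) = 625 m × 3300/510 = 4040 m.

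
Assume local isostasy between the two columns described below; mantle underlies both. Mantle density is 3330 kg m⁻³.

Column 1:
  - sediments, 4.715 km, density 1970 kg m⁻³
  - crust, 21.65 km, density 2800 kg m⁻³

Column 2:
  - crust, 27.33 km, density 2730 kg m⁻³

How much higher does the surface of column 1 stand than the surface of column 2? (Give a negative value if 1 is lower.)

0.447 km

For any compensation level in the mantle, the mantle terms cancel and isostasy reduces to e = (Σt_1 − Σt_2) − (Σ(ρt)_1 − Σ(ρt)_2) / ρ_m.
Σt_1 = 26.365 km; Σt_2 = 27.33 km; Σ(ρt)_1 = 69908.55; Σ(ρt)_2 = 74610.9 (in km·kg m⁻³).
e = (26.365 − 27.33) − (69908.55 − 74610.9) / 3330 = 0.447 km.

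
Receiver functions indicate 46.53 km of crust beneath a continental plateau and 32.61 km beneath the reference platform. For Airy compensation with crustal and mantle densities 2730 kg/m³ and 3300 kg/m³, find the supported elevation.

2.4 km

Excess crust Δ = 46.53 km − 32.61 km = 13.92 km, split between elevation h and root r with h + r = Δ.
Airy balance ρ_c h = (ρ_m − ρ_c) r gives r = h ρ_c/(ρ_m − ρ_c), so h (1 + ρ_c/(ρ_m − ρ_c)) = Δ, i.e. h = Δ (ρ_m − ρ_c)/ρ_m.
h = 13.92 km × 570/3300 = 2.4 km.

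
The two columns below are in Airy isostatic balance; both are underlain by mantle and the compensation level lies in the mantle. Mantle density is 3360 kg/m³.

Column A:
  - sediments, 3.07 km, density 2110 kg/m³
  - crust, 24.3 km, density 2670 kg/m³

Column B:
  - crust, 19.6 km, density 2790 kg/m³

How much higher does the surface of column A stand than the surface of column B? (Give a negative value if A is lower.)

For any compensation level in the mantle, the mantle terms cancel and isostasy reduces to e = (Σt_A − Σt_B) − (Σ(ρt)_A − Σ(ρt)_B) / ρ_m.
Σt_A = 27.37 km; Σt_B = 19.6 km; Σ(ρt)_A = 71358.7; Σ(ρt)_B = 54684 (in km·kg/m³).
e = (27.37 − 19.6) − (71358.7 − 54684) / 3360 = 2.81 km.

2.81 km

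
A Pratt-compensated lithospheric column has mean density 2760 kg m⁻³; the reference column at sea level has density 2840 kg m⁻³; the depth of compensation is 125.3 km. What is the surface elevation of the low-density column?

3.63 km

ρ_ref D = ρ (D + h) → h = D (ρ_ref − ρ)/ρ.
h = 125.3 km × (2840 − 2760)/2760 = 3.63 km.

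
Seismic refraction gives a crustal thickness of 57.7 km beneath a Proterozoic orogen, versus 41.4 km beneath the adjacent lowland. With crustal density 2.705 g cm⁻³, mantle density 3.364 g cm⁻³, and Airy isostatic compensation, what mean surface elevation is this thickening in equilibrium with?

3.19 km

Excess crust Δ = 57.7 km − 41.4 km = 16.3 km, split between elevation h and root r with h + r = Δ.
Airy balance ρ_c h = (ρ_m − ρ_c) r gives r = h ρ_c/(ρ_m − ρ_c), so h (1 + ρ_c/(ρ_m − ρ_c)) = Δ, i.e. h = Δ (ρ_m − ρ_c)/ρ_m.
h = 16.3 km × 0.659/3.364 = 3.19 km.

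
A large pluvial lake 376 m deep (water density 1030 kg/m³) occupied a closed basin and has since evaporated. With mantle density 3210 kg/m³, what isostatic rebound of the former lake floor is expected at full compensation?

121 m

u = d ρ_w/ρ_m = 376 m × 1030/3210 = 121 m.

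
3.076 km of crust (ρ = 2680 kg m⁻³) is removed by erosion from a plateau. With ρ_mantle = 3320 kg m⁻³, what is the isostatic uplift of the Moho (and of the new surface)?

2.48 km

Unloading: uplift u = e ρ_c/ρ_m = 3.076 km × 2680/3320 = 2.48 km.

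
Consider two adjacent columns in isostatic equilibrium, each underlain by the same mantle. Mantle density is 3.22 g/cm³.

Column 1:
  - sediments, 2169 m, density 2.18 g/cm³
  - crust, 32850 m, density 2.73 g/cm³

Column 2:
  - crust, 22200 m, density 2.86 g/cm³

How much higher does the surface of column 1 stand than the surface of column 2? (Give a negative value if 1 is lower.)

For any compensation level in the mantle, the mantle terms cancel and isostasy reduces to e = (Σt_1 − Σt_2) − (Σ(ρt)_1 − Σ(ρt)_2) / ρ_m.
Σt_1 = 35019 m; Σt_2 = 22200 m; Σ(ρt)_1 = 94408.92; Σ(ρt)_2 = 63492 (in m·g/cm³).
e = (35019 − 22200) − (94408.92 − 63492) / 3.22 = 3220 m.

3220 m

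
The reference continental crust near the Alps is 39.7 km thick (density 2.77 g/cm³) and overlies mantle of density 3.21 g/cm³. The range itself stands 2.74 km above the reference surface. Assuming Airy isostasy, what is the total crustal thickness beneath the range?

59.7 km

Root depth r = h ρ_c / (ρ_m − ρ_c) = 2.74 km × 2.77 / 0.44 = 17.25 km.
Total thickness = T + h + r = 39.7 km + 2.74 km + 17.25 km = 59.7 km.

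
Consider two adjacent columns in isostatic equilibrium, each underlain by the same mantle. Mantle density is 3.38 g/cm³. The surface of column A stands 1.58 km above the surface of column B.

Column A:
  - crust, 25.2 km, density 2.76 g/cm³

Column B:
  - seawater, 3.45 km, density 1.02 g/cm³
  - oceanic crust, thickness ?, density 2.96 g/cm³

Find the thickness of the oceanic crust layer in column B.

5.1 km

Take the compensation level at the base of the deeper column (depth z_c below the surface of column A) and equate Σ ρ_i t_i down to z_c; mantle fills any gap and the z_c terms cancel.
Column A: 25.2×2.76 + (z_c − 25.2)×3.38
Column B: 1.58×0 + 3.45×1.02 + x×2.96 + (z_c − 1.58 − 3.45 − x)×3.38
The z_c×3.38 term appears on both sides and cancels. Collect the known terms of each column as K = Σ(ρt)_known − 3.38 × (depth of known layers): K_A = 69.552 − 3.38×25.2 = −15.624; K_B = 3.519 − 3.38×(1.58 + 3.45) = −13.4824.
Balance: K_A = K_B − x×(3.38 − 2.96), so x = (K_B − K_A)/(3.38 − 2.96) = 2.1416/0.42 = 5.1 km.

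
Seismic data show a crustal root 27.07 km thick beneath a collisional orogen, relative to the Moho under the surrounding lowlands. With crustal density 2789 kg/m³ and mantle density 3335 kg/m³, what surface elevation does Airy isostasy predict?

By Archimedes' principle applied to the lithosphere: ρ_c h = (ρ_m − ρ_c) r.
h = r (ρ_m − ρ_c) / ρ_c = 27.07 km × (3335 − 2789) / 2789 = 5.3 km.

5.3 km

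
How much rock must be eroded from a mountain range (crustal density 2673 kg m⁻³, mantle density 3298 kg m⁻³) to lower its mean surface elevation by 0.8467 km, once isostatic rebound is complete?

Net drop Δ = e − u = e − e ρ_c/ρ_m = e (ρ_m − ρ_c)/ρ_m.
e = Δ ρ_m/(ρ_m − ρ_c) = 0.8467 km × 3298/625 = 4.47 km.

4.47 km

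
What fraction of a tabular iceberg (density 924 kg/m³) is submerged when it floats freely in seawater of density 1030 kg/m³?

0.897

Submerged fraction = ρ_obj/ρ_fluid = 924/1030 = 0.897.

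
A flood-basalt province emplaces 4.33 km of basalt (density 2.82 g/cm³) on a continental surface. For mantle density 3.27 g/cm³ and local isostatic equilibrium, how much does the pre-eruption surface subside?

Subaerial loading: s = t ρ_load / ρ_m.
s = 4.33 km × 2.82/3.27 = 3.73 km.

3.73 km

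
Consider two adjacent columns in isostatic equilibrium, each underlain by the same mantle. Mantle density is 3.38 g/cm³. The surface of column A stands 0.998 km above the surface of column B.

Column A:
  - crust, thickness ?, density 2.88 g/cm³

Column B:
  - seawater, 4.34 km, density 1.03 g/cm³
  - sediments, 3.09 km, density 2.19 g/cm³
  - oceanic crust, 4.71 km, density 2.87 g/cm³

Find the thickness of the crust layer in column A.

39.3 km

Take the compensation level at the base of the deeper column (depth z_c below the surface of column A) and equate Σ ρ_i t_i down to z_c; mantle fills any gap and the z_c terms cancel.
Column A: x×2.88 + (z_c − 0 − x)×3.38
Column B: 0.998×0 + 4.34×1.03 + 3.09×2.19 + 4.71×2.87 + (z_c − 0.998 − 12.14)×3.38
The z_c×3.38 term appears on both sides and cancels. Collect the known terms of each column as K = Σ(ρt)_known − 3.38 × (depth of known layers): K_A = 0 − 3.38×0 = 0; K_B = 24.755 − 3.38×(0.998 + 12.14) = −19.65144.
Balance: K_A − x×(3.38 − 2.88) = K_B, so x = (K_A − K_B)/(3.38 − 2.88) = 19.6514/0.5 = 39.3 km.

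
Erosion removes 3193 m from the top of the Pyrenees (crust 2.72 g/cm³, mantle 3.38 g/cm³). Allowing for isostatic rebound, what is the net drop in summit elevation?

623 m

Rebound u = e ρ_c/ρ_m = 3193 m × 2.72/3.38 = 2570 m.
Net surface drop = e − u = 3193 m − 2570 m = e (ρ_m − ρ_c)/ρ_m = 623 m.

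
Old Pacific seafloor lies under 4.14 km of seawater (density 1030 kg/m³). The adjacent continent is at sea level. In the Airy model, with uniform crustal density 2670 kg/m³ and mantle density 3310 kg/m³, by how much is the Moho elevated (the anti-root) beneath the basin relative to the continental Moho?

In Airy isostatic equilibrium: replacing crust with seawater at the top is compensated by replacing crust with mantle at the base: d (ρ_c − ρ_w) = a (ρ_m − ρ_c).
a = d (ρ_c − ρ_w)/(ρ_m − ρ_c) = 4.14 km × 1640/640 = 10.6 km.

10.6 km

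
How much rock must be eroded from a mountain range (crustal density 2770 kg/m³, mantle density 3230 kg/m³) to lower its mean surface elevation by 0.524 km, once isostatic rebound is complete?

3.68 km

Net drop Δ = e − u = e − e ρ_c/ρ_m = e (ρ_m − ρ_c)/ρ_m.
e = Δ ρ_m/(ρ_m − ρ_c) = 0.524 km × 3230/460 = 3.68 km.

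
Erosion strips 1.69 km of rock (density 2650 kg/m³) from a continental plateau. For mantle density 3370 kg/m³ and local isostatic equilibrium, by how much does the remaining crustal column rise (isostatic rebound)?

1.33 km

Unloading: uplift u = e ρ_c/ρ_m = 1.69 km × 2650/3370 = 1.33 km.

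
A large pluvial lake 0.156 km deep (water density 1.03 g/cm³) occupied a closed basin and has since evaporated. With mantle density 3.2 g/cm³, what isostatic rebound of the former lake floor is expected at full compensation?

u = d ρ_w/ρ_m = 0.156 km × 1.03/3.2 = 0.0502 km.

0.0502 km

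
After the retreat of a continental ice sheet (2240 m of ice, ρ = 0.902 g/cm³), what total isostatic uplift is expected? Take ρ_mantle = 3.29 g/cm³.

614 m

Removing the load lets mantle flow back in; uplift u satisfies ρ_ice t = ρ_m u.
u = t ρ_ice/ρ_m = 2240 m × 0.902/3.29 = 614 m.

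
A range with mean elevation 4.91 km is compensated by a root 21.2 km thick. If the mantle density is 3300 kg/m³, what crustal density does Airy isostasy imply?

2680 kg/m³

ρ_c h = (ρ_m − ρ_c) r → ρ_c (h + r) = ρ_m r → ρ_c = ρ_m r / (h + r).
ρ_c = 3300 × 21.2 km / (4.91 km + 21.2 km) = 2680 kg/m³.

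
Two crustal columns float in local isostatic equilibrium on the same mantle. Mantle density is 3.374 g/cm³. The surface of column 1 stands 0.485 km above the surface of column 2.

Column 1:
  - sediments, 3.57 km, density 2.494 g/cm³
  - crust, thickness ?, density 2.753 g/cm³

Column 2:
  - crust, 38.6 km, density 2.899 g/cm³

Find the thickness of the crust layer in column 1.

27.1 km

Take the compensation level at the base of the deeper column (depth z_c below the surface of column 1) and equate Σ ρ_i t_i down to z_c; mantle fills any gap and the z_c terms cancel.
Column 1: 3.57×2.494 + x×2.753 + (z_c − 3.57 − x)×3.374
Column 2: 0.485×0 + 38.6×2.899 + (z_c − 0.485 − 38.6)×3.374
The z_c×3.374 term appears on both sides and cancels. Collect the known terms of each column as K = Σ(ρt)_known − 3.374 × (depth of known layers): K_1 = 8.90358 − 3.374×3.57 = −3.1416; K_2 = 111.9014 − 3.374×(0.485 + 38.6) = −19.97139.
Balance: K_1 − x×(3.374 − 2.753) = K_2, so x = (K_1 − K_2)/(3.374 − 2.753) = 16.8298/0.621 = 27.1 km.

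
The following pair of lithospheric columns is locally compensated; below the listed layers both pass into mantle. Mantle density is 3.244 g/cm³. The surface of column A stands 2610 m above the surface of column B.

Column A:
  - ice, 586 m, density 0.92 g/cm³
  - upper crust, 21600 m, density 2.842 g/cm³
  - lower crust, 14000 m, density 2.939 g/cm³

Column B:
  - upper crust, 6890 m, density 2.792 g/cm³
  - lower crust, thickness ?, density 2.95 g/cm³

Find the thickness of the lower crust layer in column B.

Take the compensation level at the base of the deeper column (depth z_c below the surface of column A) and equate Σ ρ_i t_i down to z_c; mantle fills any gap and the z_c terms cancel.
Column A: 586×0.92 + 21600×2.842 + 14000×2.939 + (z_c − 36186)×3.244
Column B: 2610×0 + 6890×2.792 + x×2.95 + (z_c − 2610 − 6890 − x)×3.244
The z_c×3.244 term appears on both sides and cancels. Collect the known terms of each column as K = Σ(ρt)_known − 3.244 × (depth of known layers): K_A = 103072.32 − 3.244×36186 = −14315.064; K_B = 19236.88 − 3.244×(2610 + 6890) = −11581.12.
Balance: K_A = K_B − x×(3.244 − 2.95), so x = (K_B − K_A)/(3.244 − 2.95) = 2733.94/0.294 = 9300 m.

9300 m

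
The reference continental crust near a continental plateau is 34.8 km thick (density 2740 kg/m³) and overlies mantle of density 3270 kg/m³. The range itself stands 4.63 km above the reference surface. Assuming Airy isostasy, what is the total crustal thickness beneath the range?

63.4 km

Root depth r = h ρ_c / (ρ_m − ρ_c) = 4.63 km × 2740 / 530 = 23.94 km.
Total thickness = T + h + r = 34.8 km + 4.63 km + 23.94 km = 63.4 km.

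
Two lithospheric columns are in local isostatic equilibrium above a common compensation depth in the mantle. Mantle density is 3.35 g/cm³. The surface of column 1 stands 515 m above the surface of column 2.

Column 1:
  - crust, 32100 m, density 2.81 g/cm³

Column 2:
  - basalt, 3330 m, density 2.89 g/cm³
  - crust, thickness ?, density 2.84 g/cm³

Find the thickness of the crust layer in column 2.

27600 m

Take the compensation level at the base of the deeper column (depth z_c below the surface of column 1) and equate Σ ρ_i t_i down to z_c; mantle fills any gap and the z_c terms cancel.
Column 1: 32100×2.81 + (z_c − 32100)×3.35
Column 2: 515×0 + 3330×2.89 + x×2.84 + (z_c − 515 − 3330 − x)×3.35
The z_c×3.35 term appears on both sides and cancels. Collect the known terms of each column as K = Σ(ρt)_known − 3.35 × (depth of known layers): K_1 = 90201 − 3.35×32100 = −17334; K_2 = 9623.7 − 3.35×(515 + 3330) = −3257.05.
Balance: K_1 = K_2 − x×(3.35 − 2.84), so x = (K_2 − K_1)/(3.35 − 2.84) = 14077/0.51 = 27600 m.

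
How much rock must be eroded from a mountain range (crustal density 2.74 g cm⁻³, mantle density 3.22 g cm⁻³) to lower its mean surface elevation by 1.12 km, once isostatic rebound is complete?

7.51 km

Net drop Δ = e − u = e − e ρ_c/ρ_m = e (ρ_m − ρ_c)/ρ_m.
e = Δ ρ_m/(ρ_m − ρ_c) = 1.12 km × 3.22/0.48 = 7.51 km.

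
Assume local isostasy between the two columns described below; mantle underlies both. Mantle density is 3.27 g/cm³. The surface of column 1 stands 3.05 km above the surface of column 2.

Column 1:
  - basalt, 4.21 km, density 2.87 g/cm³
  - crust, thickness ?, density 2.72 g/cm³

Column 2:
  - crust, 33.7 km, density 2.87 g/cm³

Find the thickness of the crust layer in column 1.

Take the compensation level at the base of the deeper column (depth z_c below the surface of column 1) and equate Σ ρ_i t_i down to z_c; mantle fills any gap and the z_c terms cancel.
Column 1: 4.21×2.87 + x×2.72 + (z_c − 4.21 − x)×3.27
Column 2: 3.05×0 + 33.7×2.87 + (z_c − 3.05 − 33.7)×3.27
The z_c×3.27 term appears on both sides and cancels. Collect the known terms of each column as K = Σ(ρt)_known − 3.27 × (depth of known layers): K_1 = 12.0827 − 3.27×4.21 = −1.684; K_2 = 96.719 − 3.27×(3.05 + 33.7) = −23.4535.
Balance: K_1 − x×(3.27 − 2.72) = K_2, so x = (K_1 − K_2)/(3.27 − 2.72) = 21.7695/0.55 = 39.6 km.

39.6 km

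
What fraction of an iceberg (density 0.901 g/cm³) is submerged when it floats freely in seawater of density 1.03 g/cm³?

87.5%

Submerged fraction = ρ_obj/ρ_fluid = 0.901/1.03 = 87.5%.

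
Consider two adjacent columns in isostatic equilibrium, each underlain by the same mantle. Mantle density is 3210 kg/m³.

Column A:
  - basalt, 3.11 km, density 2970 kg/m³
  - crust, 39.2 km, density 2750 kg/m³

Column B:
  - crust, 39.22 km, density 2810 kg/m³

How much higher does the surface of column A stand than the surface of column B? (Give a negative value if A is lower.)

0.963 km

For any compensation level in the mantle, the mantle terms cancel and isostasy reduces to e = (Σt_A − Σt_B) − (Σ(ρt)_A − Σ(ρt)_B) / ρ_m.
Σt_A = 42.31 km; Σt_B = 39.22 km; Σ(ρt)_A = 117036.7; Σ(ρt)_B = 110208.2 (in km·kg/m³).
e = (42.31 − 39.22) − (117036.7 − 110208.2) / 3210 = 0.963 km.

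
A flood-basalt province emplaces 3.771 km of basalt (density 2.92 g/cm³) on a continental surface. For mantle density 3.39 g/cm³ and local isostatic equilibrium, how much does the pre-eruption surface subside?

3.25 km

Subaerial loading: s = t ρ_load / ρ_m.
s = 3.771 km × 2.92/3.39 = 3.25 km.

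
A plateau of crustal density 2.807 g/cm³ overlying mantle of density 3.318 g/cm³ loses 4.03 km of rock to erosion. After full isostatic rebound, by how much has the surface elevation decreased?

Rebound u = e ρ_c/ρ_m = 4.03 km × 2.807/3.318 = 3.409 km.
Net surface drop = e − u = 4.03 km − 3.409 km = e (ρ_m − ρ_c)/ρ_m = 0.621 km.

0.621 km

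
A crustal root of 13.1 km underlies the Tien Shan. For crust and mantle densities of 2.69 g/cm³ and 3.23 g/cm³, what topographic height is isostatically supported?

By Archimedes' principle applied to the lithosphere: ρ_c h = (ρ_m − ρ_c) r.
h = r (ρ_m − ρ_c) / ρ_c = 13.1 km × (3.23 − 2.69) / 2.69 = 2.63 km.

2.63 km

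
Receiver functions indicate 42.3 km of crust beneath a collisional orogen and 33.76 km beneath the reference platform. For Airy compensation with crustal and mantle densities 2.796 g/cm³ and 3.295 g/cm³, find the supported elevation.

1.29 km

Excess crust Δ = 42.3 km − 33.76 km = 8.54 km, split between elevation h and root r with h + r = Δ.
Airy balance ρ_c h = (ρ_m − ρ_c) r gives r = h ρ_c/(ρ_m − ρ_c), so h (1 + ρ_c/(ρ_m − ρ_c)) = Δ, i.e. h = Δ (ρ_m − ρ_c)/ρ_m.
h = 8.54 km × 0.499/3.295 = 1.29 km.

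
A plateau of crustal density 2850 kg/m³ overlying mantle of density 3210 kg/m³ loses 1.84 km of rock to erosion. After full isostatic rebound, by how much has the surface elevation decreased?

Rebound u = e ρ_c/ρ_m = 1.84 km × 2850/3210 = 1.634 km.
Net surface drop = e − u = 1.84 km − 1.634 km = e (ρ_m − ρ_c)/ρ_m = 0.206 km.

0.206 km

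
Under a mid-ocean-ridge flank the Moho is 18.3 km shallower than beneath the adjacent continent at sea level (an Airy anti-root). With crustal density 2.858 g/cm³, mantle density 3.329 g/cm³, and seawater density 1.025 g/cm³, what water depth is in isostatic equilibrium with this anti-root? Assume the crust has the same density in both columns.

4.7 km

Replacing a thickness d of crust by seawater at the top must be balanced by replacing crust with mantle at the base: d (ρ_c − ρ_w) = a (ρ_m − ρ_c).
d = a (ρ_m − ρ_c)/(ρ_c − ρ_w) = 18.3 km × 0.471/1.833 = 4.7 km.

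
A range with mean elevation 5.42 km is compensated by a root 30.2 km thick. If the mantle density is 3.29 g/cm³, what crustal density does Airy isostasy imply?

2.79 g/cm³

ρ_c h = (ρ_m − ρ_c) r → ρ_c (h + r) = ρ_m r → ρ_c = ρ_m r / (h + r).
ρ_c = 3.29 × 30.2 km / (5.42 km + 30.2 km) = 2.79 g/cm³.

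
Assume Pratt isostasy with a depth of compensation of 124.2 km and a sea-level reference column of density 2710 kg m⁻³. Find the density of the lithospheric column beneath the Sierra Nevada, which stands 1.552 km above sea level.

2680 kg m⁻³

Pratt balance: ρ_ref D = ρ (D + h).
ρ = ρ_ref D/(D + h) = 2710 × 124.2 km/(124.2 km + 1.552 km) = 2680 kg m⁻³.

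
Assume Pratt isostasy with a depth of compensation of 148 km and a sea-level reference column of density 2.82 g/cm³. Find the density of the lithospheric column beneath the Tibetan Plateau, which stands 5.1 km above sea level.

Pratt balance: ρ_ref D = ρ (D + h).
ρ = ρ_ref D/(D + h) = 2.82 × 148 km/(148 km + 5.1 km) = 2.73 g/cm³.

2.73 g/cm³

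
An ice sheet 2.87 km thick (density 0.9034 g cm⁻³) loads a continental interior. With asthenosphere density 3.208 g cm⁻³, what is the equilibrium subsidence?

Balancing pressure at the compensation depth: the ice load ρ_ice t is balanced by mantle displaced below, ρ_m s.
s = t ρ_ice / ρ_m = 2.87 km × 0.9034/3.208 = 0.808 km.

0.808 km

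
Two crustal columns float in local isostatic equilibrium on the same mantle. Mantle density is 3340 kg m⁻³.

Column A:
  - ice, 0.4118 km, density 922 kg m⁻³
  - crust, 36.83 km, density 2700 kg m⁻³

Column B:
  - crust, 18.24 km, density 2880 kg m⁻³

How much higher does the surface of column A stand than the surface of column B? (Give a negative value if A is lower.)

For any compensation level in the mantle, the mantle terms cancel and isostasy reduces to e = (Σt_A − Σt_B) − (Σ(ρt)_A − Σ(ρt)_B) / ρ_m.
Σt_A = 37.2418 km; Σt_B = 18.24 km; Σ(ρt)_A = 99820.6796; Σ(ρt)_B = 52531.2 (in km·kg m⁻³).
e = (37.2418 − 18.24) − (99820.6796 − 52531.2) / 3340 = 4.84 km.

4.84 km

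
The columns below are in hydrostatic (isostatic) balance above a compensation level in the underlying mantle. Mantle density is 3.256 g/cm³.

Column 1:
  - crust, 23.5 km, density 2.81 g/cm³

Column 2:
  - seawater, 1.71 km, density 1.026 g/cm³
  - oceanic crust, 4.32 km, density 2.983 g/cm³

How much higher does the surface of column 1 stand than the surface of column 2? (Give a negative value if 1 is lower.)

1.69 km

For any compensation level in the mantle, the mantle terms cancel and isostasy reduces to e = (Σt_1 − Σt_2) − (Σ(ρt)_1 − Σ(ρt)_2) / ρ_m.
Σt_1 = 23.5 km; Σt_2 = 6.03 km; Σ(ρt)_1 = 66.035; Σ(ρt)_2 = 14.64102 (in km·g/cm³).
e = (23.5 − 6.03) − (66.035 − 14.64102) / 3.256 = 1.69 km.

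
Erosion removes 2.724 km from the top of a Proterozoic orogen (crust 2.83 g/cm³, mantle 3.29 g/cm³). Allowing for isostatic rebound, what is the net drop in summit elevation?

0.381 km

Rebound u = e ρ_c/ρ_m = 2.724 km × 2.83/3.29 = 2.343 km.
Net surface drop = e − u = 2.724 km − 2.343 km = e (ρ_m − ρ_c)/ρ_m = 0.381 km.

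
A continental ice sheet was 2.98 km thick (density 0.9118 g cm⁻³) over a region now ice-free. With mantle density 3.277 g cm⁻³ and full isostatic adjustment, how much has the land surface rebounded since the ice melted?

Removing the load lets mantle flow back in; uplift u satisfies ρ_ice t = ρ_m u.
u = t ρ_ice/ρ_m = 2.98 km × 0.9118/3.277 = 0.829 km.

0.829 km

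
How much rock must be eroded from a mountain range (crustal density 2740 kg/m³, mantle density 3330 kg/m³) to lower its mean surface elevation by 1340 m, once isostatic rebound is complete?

Net drop Δ = e − u = e − e ρ_c/ρ_m = e (ρ_m − ρ_c)/ρ_m.
e = Δ ρ_m/(ρ_m − ρ_c) = 1340 m × 3330/590 = 7560 m.

7560 m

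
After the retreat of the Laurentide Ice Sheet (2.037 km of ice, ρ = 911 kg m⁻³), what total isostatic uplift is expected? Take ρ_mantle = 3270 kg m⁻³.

Removing the load lets mantle flow back in; uplift u satisfies ρ_ice t = ρ_m u.
u = t ρ_ice/ρ_m = 2.037 km × 911/3270 = 0.567 km.

0.567 km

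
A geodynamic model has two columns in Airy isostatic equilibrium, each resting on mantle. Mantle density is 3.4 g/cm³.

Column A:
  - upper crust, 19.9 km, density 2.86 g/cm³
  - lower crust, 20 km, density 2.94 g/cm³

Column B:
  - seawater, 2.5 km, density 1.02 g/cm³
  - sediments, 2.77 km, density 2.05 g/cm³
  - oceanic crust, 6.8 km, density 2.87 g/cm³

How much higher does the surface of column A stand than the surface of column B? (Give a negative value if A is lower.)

1.96 km

For any compensation level in the mantle, the mantle terms cancel and isostasy reduces to e = (Σt_A − Σt_B) − (Σ(ρt)_A − Σ(ρt)_B) / ρ_m.
Σt_A = 39.9 km; Σt_B = 12.07 km; Σ(ρt)_A = 115.714; Σ(ρt)_B = 27.7445 (in km·g/cm³).
e = (39.9 − 12.07) − (115.714 − 27.7445) / 3.4 = 1.96 km.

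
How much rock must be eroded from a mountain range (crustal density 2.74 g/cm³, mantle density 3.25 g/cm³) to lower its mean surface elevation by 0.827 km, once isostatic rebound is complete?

5.27 km

Net drop Δ = e − u = e − e ρ_c/ρ_m = e (ρ_m − ρ_c)/ρ_m.
e = Δ ρ_m/(ρ_m − ρ_c) = 0.827 km × 3.25/0.51 = 5.27 km.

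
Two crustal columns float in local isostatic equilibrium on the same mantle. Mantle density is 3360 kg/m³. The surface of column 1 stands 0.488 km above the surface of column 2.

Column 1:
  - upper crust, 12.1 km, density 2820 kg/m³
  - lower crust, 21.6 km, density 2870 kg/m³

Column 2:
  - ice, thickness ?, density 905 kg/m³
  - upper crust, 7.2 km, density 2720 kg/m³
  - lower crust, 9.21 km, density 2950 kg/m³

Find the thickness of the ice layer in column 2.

Take the compensation level at the base of the deeper column (depth z_c below the surface of column 1) and equate Σ ρ_i t_i down to z_c; mantle fills any gap and the z_c terms cancel.
Column 1: 12.1×2820 + 21.6×2870 + (z_c − 33.7)×3360
Column 2: 0.488×0 + x×905 + 7.2×2720 + 9.21×2950 + (z_c − 0.488 − 16.41 − x)×3360
The z_c×3360 term appears on both sides and cancels. Collect the known terms of each column as K = Σ(ρt)_known − 3360 × (depth of known layers): K_1 = 96114 − 3360×33.7 = −17118; K_2 = 46753.5 − 3360×(0.488 + 16.41) = −10023.78.
Balance: K_1 = K_2 − x×(3360 − 905), so x = (K_2 − K_1)/(3360 − 905) = 7094.22/2455 = 2.89 km.

2.89 km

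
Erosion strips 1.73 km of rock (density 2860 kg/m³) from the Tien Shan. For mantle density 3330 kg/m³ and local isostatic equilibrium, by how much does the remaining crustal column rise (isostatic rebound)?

Unloading: uplift u = e ρ_c/ρ_m = 1.73 km × 2860/3330 = 1.49 km.

1.49 km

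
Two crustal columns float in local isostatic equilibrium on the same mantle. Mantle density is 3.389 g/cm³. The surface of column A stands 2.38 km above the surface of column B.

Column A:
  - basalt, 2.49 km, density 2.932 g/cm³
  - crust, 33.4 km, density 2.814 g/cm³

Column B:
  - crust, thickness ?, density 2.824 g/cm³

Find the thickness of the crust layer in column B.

Take the compensation level at the base of the deeper column (depth z_c below the surface of column A) and equate Σ ρ_i t_i down to z_c; mantle fills any gap and the z_c terms cancel.
Column A: 2.49×2.932 + 33.4×2.814 + (z_c − 35.89)×3.389
Column B: 2.38×0 + x×2.824 + (z_c − 2.38 − 0 − x)×3.389
The z_c×3.389 term appears on both sides and cancels. Collect the known terms of each column as K = Σ(ρt)_known − 3.389 × (depth of known layers): K_A = 101.28828 − 3.389×35.89 = −20.34293; K_B = 0 − 3.389×(2.38 + 0) = −8.06582.
Balance: K_A = K_B − x×(3.389 − 2.824), so x = (K_B − K_A)/(3.389 − 2.824) = 12.2771/0.565 = 21.7 km.

21.7 km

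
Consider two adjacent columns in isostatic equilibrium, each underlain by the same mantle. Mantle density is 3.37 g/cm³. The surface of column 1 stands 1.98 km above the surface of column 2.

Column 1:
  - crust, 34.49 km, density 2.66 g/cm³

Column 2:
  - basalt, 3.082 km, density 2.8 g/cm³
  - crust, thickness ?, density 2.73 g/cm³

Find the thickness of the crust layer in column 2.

25.1 km

Take the compensation level at the base of the deeper column (depth z_c below the surface of column 1) and equate Σ ρ_i t_i down to z_c; mantle fills any gap and the z_c terms cancel.
Column 1: 34.49×2.66 + (z_c − 34.49)×3.37
Column 2: 1.98×0 + 3.082×2.8 + x×2.73 + (z_c − 1.98 − 3.082 − x)×3.37
The z_c×3.37 term appears on both sides and cancels. Collect the known terms of each column as K = Σ(ρt)_known − 3.37 × (depth of known layers): K_1 = 91.7434 − 3.37×34.49 = −24.4879; K_2 = 8.6296 − 3.37×(1.98 + 3.082) = −8.42934.
Balance: K_1 = K_2 − x×(3.37 − 2.73), so x = (K_2 − K_1)/(3.37 − 2.73) = 16.0586/0.64 = 25.1 km.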